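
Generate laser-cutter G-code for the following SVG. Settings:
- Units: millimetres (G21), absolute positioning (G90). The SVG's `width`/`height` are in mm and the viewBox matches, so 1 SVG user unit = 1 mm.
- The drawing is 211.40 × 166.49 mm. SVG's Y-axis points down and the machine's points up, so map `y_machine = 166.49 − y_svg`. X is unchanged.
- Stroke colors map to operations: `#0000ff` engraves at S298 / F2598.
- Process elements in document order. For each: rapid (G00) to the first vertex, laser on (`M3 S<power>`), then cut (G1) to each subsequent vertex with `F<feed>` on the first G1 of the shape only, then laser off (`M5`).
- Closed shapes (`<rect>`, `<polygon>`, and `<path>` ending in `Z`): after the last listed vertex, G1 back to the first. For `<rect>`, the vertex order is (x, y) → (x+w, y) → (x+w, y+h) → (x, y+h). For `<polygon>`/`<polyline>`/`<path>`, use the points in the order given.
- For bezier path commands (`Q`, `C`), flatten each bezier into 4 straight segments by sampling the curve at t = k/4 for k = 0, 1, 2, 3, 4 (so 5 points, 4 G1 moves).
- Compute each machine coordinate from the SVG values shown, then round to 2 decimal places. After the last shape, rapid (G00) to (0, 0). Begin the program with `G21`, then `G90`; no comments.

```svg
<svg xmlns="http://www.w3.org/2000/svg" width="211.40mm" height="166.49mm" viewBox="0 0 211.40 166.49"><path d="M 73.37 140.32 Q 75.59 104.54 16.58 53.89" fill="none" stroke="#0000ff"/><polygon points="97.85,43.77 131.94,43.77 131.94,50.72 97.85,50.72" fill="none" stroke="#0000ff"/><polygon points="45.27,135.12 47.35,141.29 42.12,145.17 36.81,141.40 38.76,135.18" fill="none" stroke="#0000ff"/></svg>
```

Since the viewBox matches the mm dimensions, user units are millimetres directly. The only transform is the Y-flip y_m = 166.49 − y_svg.

Shape 1 is a quadratic bezier drawn with `<path>`. Its stroke #0000ff means engrave at S298, F2598. After flipping Y the toolpath is (73.37,26.17) → (70.65,44.99) → (60.28,65.67) → (42.26,88.20) → (16.58,112.60).

Shape 2 is a rectangle drawn with `<polygon>`. Its stroke #0000ff means engrave at S298, F2598. After flipping Y the toolpath is (97.85,122.72) → (131.94,122.72) → (131.94,115.77) → (97.85,115.77) → (97.85,122.72), returning to the start.

Shape 3 is a regular polygon drawn with `<polygon>`. Its stroke #0000ff means engrave at S298, F2598. After flipping Y the toolpath is (45.27,31.37) → (47.35,25.20) → (42.12,21.32) → (36.81,25.09) → (38.76,31.31) → (45.27,31.37), returning to the start.

G21
G90
G00 X73.37 Y26.17
M3 S298
G1 X70.65 Y44.99 F2598
G1 X60.28 Y65.67
G1 X42.26 Y88.20
G1 X16.58 Y112.60
M5
G00 X97.85 Y122.72
M3 S298
G1 X131.94 Y122.72 F2598
G1 X131.94 Y115.77
G1 X97.85 Y115.77
G1 X97.85 Y122.72
M5
G00 X45.27 Y31.37
M3 S298
G1 X47.35 Y25.20 F2598
G1 X42.12 Y21.32
G1 X36.81 Y25.09
G1 X38.76 Y31.31
G1 X45.27 Y31.37
M5
G00 X0.00 Y0.00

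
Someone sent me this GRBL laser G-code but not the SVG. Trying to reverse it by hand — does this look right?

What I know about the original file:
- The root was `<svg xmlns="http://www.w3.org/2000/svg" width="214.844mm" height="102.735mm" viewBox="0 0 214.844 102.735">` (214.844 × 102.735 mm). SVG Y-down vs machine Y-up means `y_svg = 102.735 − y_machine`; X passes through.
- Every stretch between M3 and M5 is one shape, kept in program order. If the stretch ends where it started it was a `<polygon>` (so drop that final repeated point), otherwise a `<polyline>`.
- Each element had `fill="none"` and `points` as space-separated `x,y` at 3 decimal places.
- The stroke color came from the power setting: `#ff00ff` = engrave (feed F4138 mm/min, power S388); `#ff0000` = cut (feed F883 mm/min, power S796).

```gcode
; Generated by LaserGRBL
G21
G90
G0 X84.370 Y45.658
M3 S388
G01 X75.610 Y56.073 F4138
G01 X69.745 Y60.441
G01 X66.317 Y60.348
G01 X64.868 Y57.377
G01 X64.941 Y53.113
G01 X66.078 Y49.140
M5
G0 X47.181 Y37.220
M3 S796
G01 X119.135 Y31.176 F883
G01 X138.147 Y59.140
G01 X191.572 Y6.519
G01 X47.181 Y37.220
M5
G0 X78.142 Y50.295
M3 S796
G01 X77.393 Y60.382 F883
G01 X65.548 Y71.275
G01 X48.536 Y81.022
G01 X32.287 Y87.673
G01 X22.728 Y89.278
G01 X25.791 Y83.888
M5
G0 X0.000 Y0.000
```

Each laser-on run becomes one SVG element. Flip Y back into SVG space with y_svg = 102.735 − y_machine.

Run 1: S388 ⇒ engrave layer `#ff00ff`. The run is open, so emit a `<polyline>` with points (Y-flipped): 84.370,57.077 75.610,46.662 69.745,42.294 66.317,42.387 64.868,45.358 64.941,49.622 66.078,53.595.

Run 2: the run's S796 means `#ff0000` (cut). The run returns to its start, so emit a `<polygon>` with points (Y-flipped): 47.181,65.515 119.135,71.559 138.147,43.595 191.572,96.216.

Run 3: power S796 maps to stroke `#ff0000` (cut). The run is open, so emit a `<polyline>` with points (Y-flipped): 78.142,52.440 77.393,42.353 65.548,31.460 48.536,21.713 32.287,15.062 22.728,13.457 25.791,18.847.

<svg xmlns="http://www.w3.org/2000/svg" width="214.844mm" height="102.735mm" viewBox="0 0 214.844 102.735">
  <polyline points="84.370,57.077 75.610,46.662 69.745,42.294 66.317,42.387 64.868,45.358 64.941,49.622 66.078,53.595" fill="none" stroke="#ff00ff"/>
  <polygon points="47.181,65.515 119.135,71.559 138.147,43.595 191.572,96.216" fill="none" stroke="#ff0000"/>
  <polyline points="78.142,52.440 77.393,42.353 65.548,31.460 48.536,21.713 32.287,15.062 22.728,13.457 25.791,18.847" fill="none" stroke="#ff0000"/>
</svg>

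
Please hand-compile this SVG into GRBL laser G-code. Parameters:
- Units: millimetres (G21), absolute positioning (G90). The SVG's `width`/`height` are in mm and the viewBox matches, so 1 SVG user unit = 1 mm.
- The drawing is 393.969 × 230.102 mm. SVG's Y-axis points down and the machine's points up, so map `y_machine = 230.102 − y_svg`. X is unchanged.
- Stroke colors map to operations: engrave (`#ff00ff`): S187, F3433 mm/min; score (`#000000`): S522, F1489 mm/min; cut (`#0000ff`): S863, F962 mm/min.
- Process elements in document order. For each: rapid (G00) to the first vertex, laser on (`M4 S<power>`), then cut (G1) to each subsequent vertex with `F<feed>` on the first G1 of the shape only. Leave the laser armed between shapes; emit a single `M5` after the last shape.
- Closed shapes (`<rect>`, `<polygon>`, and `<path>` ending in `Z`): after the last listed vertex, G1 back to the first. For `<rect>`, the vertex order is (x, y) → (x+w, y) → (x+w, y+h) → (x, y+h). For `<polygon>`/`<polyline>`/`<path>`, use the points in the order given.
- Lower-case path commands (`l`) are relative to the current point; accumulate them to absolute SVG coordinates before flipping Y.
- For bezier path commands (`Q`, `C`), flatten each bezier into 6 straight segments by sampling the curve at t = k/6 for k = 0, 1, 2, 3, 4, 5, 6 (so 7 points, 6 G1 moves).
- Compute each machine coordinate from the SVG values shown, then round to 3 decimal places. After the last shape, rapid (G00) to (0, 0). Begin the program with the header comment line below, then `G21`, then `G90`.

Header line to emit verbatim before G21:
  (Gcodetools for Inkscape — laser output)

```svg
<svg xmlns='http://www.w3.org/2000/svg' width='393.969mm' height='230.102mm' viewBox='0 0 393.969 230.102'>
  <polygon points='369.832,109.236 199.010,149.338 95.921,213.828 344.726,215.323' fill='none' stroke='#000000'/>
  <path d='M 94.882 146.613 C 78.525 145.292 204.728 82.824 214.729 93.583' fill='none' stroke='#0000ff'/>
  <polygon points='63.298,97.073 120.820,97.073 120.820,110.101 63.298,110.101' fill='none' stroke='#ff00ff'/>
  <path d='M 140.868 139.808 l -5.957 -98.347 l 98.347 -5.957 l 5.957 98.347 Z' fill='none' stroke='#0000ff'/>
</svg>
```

(Gcodetools for Inkscape — laser output)
G21
G90
G00 X369.832 Y120.866
M4 S522
G1 X199.010 Y80.764 F1489
G1 X95.921 Y16.274
G1 X344.726 Y14.779
G1 X369.832 Y120.866
G00 X94.882 Y83.489
M4 S863
G1 X97.386 Y88.623 F962
G1 X116.461 Y100.216
G1 X144.921 Y114.534
G1 X175.578 Y127.846
G1 X201.243 Y136.418
G1 X214.729 Y136.519
G00 X63.298 Y133.029
M4 S187
G1 X120.820 Y133.029 F3433
G1 X120.820 Y120.001
G1 X63.298 Y120.001
G1 X63.298 Y133.029
G00 X140.868 Y90.294
M4 S863
G1 X134.911 Y188.641 F962
G1 X233.258 Y194.598
G1 X239.215 Y96.251
G1 X140.868 Y90.294
M5
G00 X0.000 Y0.000

Since the viewBox matches the mm dimensions, user units are millimetres directly. The only transform is the Y-flip y_m = 230.102 − y_svg.

Shape 1 is a closed polygon drawn with `<polygon>`. Its stroke #000000 means score at S522, F1489. After flipping Y the toolpath is (369.832,120.866) → (199.010,80.764) → (95.921,16.274) → (344.726,14.779) → (369.832,120.866), returning to the start.

Shape 2 is a cubic bezier drawn with `<path>`. Its stroke #0000ff means cut at S863, F962. After flipping Y the toolpath is (94.882,83.489) → (97.386,88.623) → (116.461,100.216) → (144.921,114.534) → (175.578,127.846) → (201.243,136.418) → (214.729,136.519).

Shape 3 is a rectangle drawn with `<polygon>`. Its stroke #ff00ff means engrave at S187, F3433. After flipping Y the toolpath is (63.298,133.029) → (120.820,133.029) → (120.820,120.001) → (63.298,120.001) → (63.298,133.029), returning to the start.

Shape 4 is a regular polygon drawn with `<path>`. Its stroke #0000ff means cut at S863, F962. After flipping Y the toolpath is (140.868,90.294) → (134.911,188.641) → (233.258,194.598) → (239.215,96.251) → (140.868,90.294), returning to the start.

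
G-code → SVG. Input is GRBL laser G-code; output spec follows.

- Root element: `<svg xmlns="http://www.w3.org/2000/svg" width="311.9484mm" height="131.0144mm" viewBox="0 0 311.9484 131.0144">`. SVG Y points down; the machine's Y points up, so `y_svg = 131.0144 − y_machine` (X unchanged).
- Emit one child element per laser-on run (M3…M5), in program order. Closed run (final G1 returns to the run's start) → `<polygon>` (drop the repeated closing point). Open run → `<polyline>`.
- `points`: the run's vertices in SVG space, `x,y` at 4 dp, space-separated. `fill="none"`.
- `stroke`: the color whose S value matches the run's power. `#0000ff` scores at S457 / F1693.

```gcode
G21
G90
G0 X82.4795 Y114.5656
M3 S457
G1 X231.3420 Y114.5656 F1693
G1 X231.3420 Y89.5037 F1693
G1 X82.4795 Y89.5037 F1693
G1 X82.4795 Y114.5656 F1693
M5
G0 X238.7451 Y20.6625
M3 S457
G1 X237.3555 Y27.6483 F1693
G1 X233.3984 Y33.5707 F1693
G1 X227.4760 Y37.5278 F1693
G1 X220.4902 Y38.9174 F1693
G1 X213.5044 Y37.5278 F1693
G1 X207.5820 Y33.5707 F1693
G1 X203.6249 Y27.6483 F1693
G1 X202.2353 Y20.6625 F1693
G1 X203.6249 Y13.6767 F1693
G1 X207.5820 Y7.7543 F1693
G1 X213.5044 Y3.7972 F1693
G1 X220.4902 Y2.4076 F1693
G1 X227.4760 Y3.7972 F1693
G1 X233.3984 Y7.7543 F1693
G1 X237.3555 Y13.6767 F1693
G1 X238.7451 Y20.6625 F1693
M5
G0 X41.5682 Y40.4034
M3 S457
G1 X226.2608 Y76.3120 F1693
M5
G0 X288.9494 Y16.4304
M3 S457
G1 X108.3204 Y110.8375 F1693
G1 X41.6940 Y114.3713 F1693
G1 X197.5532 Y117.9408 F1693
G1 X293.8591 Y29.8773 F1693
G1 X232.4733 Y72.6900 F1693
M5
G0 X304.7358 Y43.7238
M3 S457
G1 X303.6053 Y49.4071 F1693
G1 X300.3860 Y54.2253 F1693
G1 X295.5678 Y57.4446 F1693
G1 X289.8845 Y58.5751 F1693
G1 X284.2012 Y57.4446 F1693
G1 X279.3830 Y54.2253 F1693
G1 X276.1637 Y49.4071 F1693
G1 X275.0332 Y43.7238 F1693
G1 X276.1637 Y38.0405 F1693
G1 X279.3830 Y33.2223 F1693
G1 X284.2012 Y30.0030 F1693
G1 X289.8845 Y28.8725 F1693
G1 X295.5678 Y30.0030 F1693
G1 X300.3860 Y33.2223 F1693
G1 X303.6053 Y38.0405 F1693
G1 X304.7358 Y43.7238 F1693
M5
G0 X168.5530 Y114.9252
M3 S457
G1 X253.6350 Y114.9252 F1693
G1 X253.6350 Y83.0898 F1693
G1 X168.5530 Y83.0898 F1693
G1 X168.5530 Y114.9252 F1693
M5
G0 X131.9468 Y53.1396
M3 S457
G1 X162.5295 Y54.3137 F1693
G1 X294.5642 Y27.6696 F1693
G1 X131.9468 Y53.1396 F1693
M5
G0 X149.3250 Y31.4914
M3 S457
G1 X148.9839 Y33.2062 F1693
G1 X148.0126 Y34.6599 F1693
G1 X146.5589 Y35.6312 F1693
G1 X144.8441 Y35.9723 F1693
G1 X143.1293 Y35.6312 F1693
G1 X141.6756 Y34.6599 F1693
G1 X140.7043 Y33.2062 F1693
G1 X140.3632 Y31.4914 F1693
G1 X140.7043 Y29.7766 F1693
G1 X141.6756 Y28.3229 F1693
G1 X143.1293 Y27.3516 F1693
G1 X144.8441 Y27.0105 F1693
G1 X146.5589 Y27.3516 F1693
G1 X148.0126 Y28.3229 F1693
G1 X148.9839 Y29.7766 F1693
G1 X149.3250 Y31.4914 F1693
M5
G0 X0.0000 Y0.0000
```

<svg xmlns="http://www.w3.org/2000/svg" width="311.9484mm" height="131.0144mm" viewBox="0 0 311.9484 131.0144">
  <polygon points="82.4795,16.4488 231.3420,16.4488 231.3420,41.5107 82.4795,41.5107" fill="none" stroke="#0000ff"/>
  <polygon points="238.7451,110.3519 237.3555,103.3661 233.3984,97.4437 227.4760,93.4866 220.4902,92.0970 213.5044,93.4866 207.5820,97.4437 203.6249,103.3661 202.2353,110.3519 203.6249,117.3377 207.5820,123.2601 213.5044,127.2172 220.4902,128.6068 227.4760,127.2172 233.3984,123.2601 237.3555,117.3377" fill="none" stroke="#0000ff"/>
  <polyline points="41.5682,90.6110 226.2608,54.7024" fill="none" stroke="#0000ff"/>
  <polyline points="288.9494,114.5840 108.3204,20.1769 41.6940,16.6431 197.5532,13.0736 293.8591,101.1371 232.4733,58.3244" fill="none" stroke="#0000ff"/>
  <polygon points="304.7358,87.2906 303.6053,81.6073 300.3860,76.7891 295.5678,73.5698 289.8845,72.4393 284.2012,73.5698 279.3830,76.7891 276.1637,81.6073 275.0332,87.2906 276.1637,92.9739 279.3830,97.7921 284.2012,101.0114 289.8845,102.1419 295.5678,101.0114 300.3860,97.7921 303.6053,92.9739" fill="none" stroke="#0000ff"/>
  <polygon points="168.5530,16.0892 253.6350,16.0892 253.6350,47.9246 168.5530,47.9246" fill="none" stroke="#0000ff"/>
  <polygon points="131.9468,77.8748 162.5295,76.7007 294.5642,103.3448" fill="none" stroke="#0000ff"/>
  <polygon points="149.3250,99.5230 148.9839,97.8082 148.0126,96.3545 146.5589,95.3832 144.8441,95.0421 143.1293,95.3832 141.6756,96.3545 140.7043,97.8082 140.3632,99.5230 140.7043,101.2378 141.6756,102.6915 143.1293,103.6628 144.8441,104.0039 146.5589,103.6628 148.0126,102.6915 148.9839,101.2378" fill="none" stroke="#0000ff"/>
</svg>

y_svg = 131.0144 − y_m. Every run uses S457, so all elements get stroke `#0000ff` (score).

[1] closed run; points: 82.4795,16.4488 231.3420,16.4488 231.3420,41.5107 82.4795,41.5107

[2] closed run; points: 238.7451,110.3519 237.3555,103.3661 233.3984,97.4437 227.4760,93.4866 220.4902,92.0970 213.5044,93.4866 207.5820,97.4437 203.6249,103.3661 202.2353,110.3519 203.6249,117.3377 207.5820,123.2601 213.5044,127.2172 220.4902,128.6068 227.4760,127.2172 233.3984,123.2601 237.3555,117.3377

[3] open run; points: 41.5682,90.6110 226.2608,54.7024

[4] open run; points: 288.9494,114.5840 108.3204,20.1769 41.6940,16.6431 197.5532,13.0736 293.8591,101.1371 232.4733,58.3244

[5] closed run; points: 304.7358,87.2906 303.6053,81.6073 300.3860,76.7891 295.5678,73.5698 289.8845,72.4393 284.2012,73.5698 279.3830,76.7891 276.1637,81.6073 275.0332,87.2906 276.1637,92.9739 279.3830,97.7921 284.2012,101.0114 289.8845,102.1419 295.5678,101.0114 300.3860,97.7921 303.6053,92.9739

[6] closed run; points: 168.5530,16.0892 253.6350,16.0892 253.6350,47.9246 168.5530,47.9246

[7] closed run; points: 131.9468,77.8748 162.5295,76.7007 294.5642,103.3448

[8] closed run; points: 149.3250,99.5230 148.9839,97.8082 148.0126,96.3545 146.5589,95.3832 144.8441,95.0421 143.1293,95.3832 141.6756,96.3545 140.7043,97.8082 140.3632,99.5230 140.7043,101.2378 141.6756,102.6915 143.1293,103.6628 144.8441,104.0039 146.5589,103.6628 148.0126,102.6915 148.9839,101.2378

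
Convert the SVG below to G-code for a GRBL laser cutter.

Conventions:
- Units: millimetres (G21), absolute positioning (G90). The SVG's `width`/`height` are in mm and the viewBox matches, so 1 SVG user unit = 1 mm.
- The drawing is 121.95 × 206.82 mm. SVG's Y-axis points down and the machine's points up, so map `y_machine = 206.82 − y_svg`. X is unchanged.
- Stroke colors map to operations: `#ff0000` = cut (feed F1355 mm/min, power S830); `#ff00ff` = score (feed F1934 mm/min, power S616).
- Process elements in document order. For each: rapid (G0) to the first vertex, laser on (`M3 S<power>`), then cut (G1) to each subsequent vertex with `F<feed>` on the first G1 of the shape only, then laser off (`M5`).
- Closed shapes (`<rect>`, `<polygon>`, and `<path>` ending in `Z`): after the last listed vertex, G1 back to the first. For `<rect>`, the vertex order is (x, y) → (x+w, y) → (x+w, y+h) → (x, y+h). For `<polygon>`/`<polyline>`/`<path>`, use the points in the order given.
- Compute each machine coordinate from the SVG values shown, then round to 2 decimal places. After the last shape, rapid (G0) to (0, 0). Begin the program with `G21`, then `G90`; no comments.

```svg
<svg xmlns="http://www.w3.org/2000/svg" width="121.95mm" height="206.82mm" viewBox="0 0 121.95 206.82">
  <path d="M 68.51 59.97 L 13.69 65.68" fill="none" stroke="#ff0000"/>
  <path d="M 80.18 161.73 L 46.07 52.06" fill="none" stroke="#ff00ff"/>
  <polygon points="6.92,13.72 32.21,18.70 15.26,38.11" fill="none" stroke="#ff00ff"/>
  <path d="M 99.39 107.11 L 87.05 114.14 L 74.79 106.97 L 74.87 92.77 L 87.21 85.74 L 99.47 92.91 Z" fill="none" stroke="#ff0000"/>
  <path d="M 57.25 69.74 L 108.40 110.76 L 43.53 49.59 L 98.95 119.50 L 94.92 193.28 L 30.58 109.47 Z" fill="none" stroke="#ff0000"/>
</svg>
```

viewBox `0 0 121.95 206.82` with mm width/height → 1 unit = 1 mm. Flip: y_m = 206.82 − y_svg.

**Shape 1** — `<path>` line segment, stroke `#ff0000` → cut (S830, F1355). Machine vertices: (68.51,146.85) → (13.69,141.14). Open path.

**Shape 2** — `<path>` line segment, stroke `#ff00ff` → score (S616, F1934). Machine vertices: (80.18,45.09) → (46.07,154.76). Open path.

**Shape 3** — `<polygon>` regular polygon, stroke `#ff00ff` → score (S616, F1934). Machine vertices: (6.92,193.10) → (32.21,188.12) → (15.26,168.71) → (6.92,193.10). Closed: final G1 returns to the first vertex.

**Shape 4** — `<path>` regular polygon, stroke `#ff0000` → cut (S830, F1355). Machine vertices: (99.39,99.71) → (87.05,92.68) → (74.79,99.85) → (74.87,114.05) → (87.21,121.08) → (99.47,113.91) → (99.39,99.71). Closed: final G1 returns to the first vertex.

**Shape 5** — `<path>` closed polygon, stroke `#ff0000` → cut (S830, F1355). Machine vertices: (57.25,137.08) → (108.40,96.06) → (43.53,157.23) → (98.95,87.32) → (94.92,13.54) → (30.58,97.35) → (57.25,137.08). Closed: final G1 returns to the first vertex.

G21
G90
G0 X68.51 Y146.85
M3 S830
G1 X13.69 Y141.14 F1355
M5
G0 X80.18 Y45.09
M3 S616
G1 X46.07 Y154.76 F1934
M5
G0 X6.92 Y193.10
M3 S616
G1 X32.21 Y188.12 F1934
G1 X15.26 Y168.71
G1 X6.92 Y193.10
M5
G0 X99.39 Y99.71
M3 S830
G1 X87.05 Y92.68 F1355
G1 X74.79 Y99.85
G1 X74.87 Y114.05
G1 X87.21 Y121.08
G1 X99.47 Y113.91
G1 X99.39 Y99.71
M5
G0 X57.25 Y137.08
M3 S830
G1 X108.40 Y96.06 F1355
G1 X43.53 Y157.23
G1 X98.95 Y87.32
G1 X94.92 Y13.54
G1 X30.58 Y97.35
G1 X57.25 Y137.08
M5
G0 X0.00 Y0.00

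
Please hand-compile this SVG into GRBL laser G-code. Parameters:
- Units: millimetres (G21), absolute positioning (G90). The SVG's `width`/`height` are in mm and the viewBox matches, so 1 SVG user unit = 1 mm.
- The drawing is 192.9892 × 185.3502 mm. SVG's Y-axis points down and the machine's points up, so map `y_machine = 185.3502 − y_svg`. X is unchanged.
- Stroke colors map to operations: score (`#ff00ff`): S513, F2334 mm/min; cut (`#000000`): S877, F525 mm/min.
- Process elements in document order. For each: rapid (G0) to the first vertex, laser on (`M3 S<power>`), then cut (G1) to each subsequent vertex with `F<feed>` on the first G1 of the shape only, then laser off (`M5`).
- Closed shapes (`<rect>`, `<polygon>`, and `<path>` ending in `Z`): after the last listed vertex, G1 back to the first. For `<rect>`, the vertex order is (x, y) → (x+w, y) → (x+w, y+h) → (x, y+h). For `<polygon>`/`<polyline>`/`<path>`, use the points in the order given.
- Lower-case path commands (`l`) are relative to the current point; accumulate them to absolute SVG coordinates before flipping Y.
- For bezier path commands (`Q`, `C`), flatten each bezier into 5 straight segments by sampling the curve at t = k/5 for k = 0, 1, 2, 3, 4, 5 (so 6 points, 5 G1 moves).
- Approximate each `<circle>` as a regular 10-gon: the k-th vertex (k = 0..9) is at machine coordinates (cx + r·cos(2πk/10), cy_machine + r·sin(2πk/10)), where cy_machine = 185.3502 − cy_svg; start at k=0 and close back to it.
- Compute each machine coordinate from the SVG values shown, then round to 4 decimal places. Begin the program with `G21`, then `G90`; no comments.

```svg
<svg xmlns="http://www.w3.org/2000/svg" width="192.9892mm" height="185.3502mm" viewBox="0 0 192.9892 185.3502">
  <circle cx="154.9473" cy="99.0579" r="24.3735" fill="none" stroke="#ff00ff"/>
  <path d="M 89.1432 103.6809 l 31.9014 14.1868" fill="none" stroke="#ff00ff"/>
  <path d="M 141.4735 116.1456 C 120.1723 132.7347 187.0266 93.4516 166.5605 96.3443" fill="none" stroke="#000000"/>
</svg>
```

Since the viewBox matches the mm dimensions, user units are millimetres directly. The only transform is the Y-flip y_m = 185.3502 − y_svg.

Shape 1 is a circle drawn with `<circle>`. Its stroke #ff00ff means score at S513, F2334. After flipping Y the toolpath is (179.3208,86.2923) → (174.6659,100.6187) → (162.4791,109.4729) → (147.4155,109.4729) → (135.2287,100.6187) → (130.5738,86.2923) → (135.2287,71.9659) → (147.4155,63.1117) → (162.4791,63.1117) → (174.6659,71.9659) → (179.3208,86.2923), returning to the start.

Shape 2 is a line segment drawn with `<path>`. Its stroke #ff00ff means score at S513, F2334. After flipping Y the toolpath is (89.1432,81.6693) → (121.0446,67.4825).

Shape 3 is a cubic bezier drawn with `<path>`. Its stroke #000000 means cut at S877, F525. After flipping Y the toolpath is (141.4735,69.2046) → (137.8676,65.1714) → (146.9962,69.8413) → (160.4365,78.5078) → (169.7655,86.4648) → (166.5605,89.0059).

G21
G90
G0 X179.3208 Y86.2923
M3 S513
G1 X174.6659 Y100.6187 F2334
G1 X162.4791 Y109.4729
G1 X147.4155 Y109.4729
G1 X135.2287 Y100.6187
G1 X130.5738 Y86.2923
G1 X135.2287 Y71.9659
G1 X147.4155 Y63.1117
G1 X162.4791 Y63.1117
G1 X174.6659 Y71.9659
G1 X179.3208 Y86.2923
M5
G0 X89.1432 Y81.6693
M3 S513
G1 X121.0446 Y67.4825 F2334
M5
G0 X141.4735 Y69.2046
M3 S877
G1 X137.8676 Y65.1714 F525
G1 X146.9962 Y69.8413
G1 X160.4365 Y78.5078
G1 X169.7655 Y86.4648
G1 X166.5605 Y89.0059
M5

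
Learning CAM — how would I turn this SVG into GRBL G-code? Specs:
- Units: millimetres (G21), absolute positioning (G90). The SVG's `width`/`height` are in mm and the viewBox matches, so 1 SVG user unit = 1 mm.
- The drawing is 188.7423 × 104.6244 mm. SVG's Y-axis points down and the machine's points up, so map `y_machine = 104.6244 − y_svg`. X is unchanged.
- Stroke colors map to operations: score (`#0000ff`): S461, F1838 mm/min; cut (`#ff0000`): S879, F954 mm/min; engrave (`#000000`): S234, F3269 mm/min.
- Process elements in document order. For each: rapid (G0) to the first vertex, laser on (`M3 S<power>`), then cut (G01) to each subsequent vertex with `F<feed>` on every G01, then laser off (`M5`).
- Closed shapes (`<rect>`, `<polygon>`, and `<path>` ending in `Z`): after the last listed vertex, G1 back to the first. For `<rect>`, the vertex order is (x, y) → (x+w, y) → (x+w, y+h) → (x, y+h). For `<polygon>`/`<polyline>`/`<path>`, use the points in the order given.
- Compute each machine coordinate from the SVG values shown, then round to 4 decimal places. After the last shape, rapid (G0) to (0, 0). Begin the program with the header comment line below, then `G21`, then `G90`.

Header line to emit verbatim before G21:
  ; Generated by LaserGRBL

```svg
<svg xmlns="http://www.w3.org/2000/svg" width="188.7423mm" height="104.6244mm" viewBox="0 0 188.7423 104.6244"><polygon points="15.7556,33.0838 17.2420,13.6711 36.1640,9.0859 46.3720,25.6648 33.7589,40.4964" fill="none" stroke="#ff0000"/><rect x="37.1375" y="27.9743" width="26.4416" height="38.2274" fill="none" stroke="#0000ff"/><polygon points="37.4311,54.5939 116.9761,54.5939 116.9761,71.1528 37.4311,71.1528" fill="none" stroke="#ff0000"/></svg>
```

; Generated by LaserGRBL
G21
G90
G0 X15.7556 Y71.5406
M3 S879
G01 X17.2420 Y90.9533 F954
G01 X36.1640 Y95.5385 F954
G01 X46.3720 Y78.9596 F954
G01 X33.7589 Y64.1280 F954
G01 X15.7556 Y71.5406 F954
M5
G0 X37.1375 Y76.6501
M3 S461
G01 X63.5791 Y76.6501 F1838
G01 X63.5791 Y38.4227 F1838
G01 X37.1375 Y38.4227 F1838
G01 X37.1375 Y76.6501 F1838
M5
G0 X37.4311 Y50.0305
M3 S879
G01 X116.9761 Y50.0305 F954
G01 X116.9761 Y33.4716 F954
G01 X37.4311 Y33.4716 F954
G01 X37.4311 Y50.0305 F954
M5
G0 X0.0000 Y0.0000

Since the viewBox matches the mm dimensions, user units are millimetres directly. The only transform is the Y-flip y_m = 104.6244 − y_svg.

Shape 1 is a regular polygon drawn with `<polygon>`. Its stroke #ff0000 means cut at S879, F954. After flipping Y the toolpath is (15.7556,71.5406) → (17.2420,90.9533) → (36.1640,95.5385) → (46.3720,78.9596) → (33.7589,64.1280) → (15.7556,71.5406), returning to the start.

Shape 2 is a rectangle drawn with `<rect>`. Its stroke #0000ff means score at S461, F1838. After flipping Y the toolpath is (37.1375,76.6501) → (63.5791,76.6501) → (63.5791,38.4227) → (37.1375,38.4227) → (37.1375,76.6501), returning to the start.

Shape 3 is a rectangle drawn with `<polygon>`. Its stroke #ff0000 means cut at S879, F954. After flipping Y the toolpath is (37.4311,50.0305) → (116.9761,50.0305) → (116.9761,33.4716) → (37.4311,33.4716) → (37.4311,50.0305), returning to the start.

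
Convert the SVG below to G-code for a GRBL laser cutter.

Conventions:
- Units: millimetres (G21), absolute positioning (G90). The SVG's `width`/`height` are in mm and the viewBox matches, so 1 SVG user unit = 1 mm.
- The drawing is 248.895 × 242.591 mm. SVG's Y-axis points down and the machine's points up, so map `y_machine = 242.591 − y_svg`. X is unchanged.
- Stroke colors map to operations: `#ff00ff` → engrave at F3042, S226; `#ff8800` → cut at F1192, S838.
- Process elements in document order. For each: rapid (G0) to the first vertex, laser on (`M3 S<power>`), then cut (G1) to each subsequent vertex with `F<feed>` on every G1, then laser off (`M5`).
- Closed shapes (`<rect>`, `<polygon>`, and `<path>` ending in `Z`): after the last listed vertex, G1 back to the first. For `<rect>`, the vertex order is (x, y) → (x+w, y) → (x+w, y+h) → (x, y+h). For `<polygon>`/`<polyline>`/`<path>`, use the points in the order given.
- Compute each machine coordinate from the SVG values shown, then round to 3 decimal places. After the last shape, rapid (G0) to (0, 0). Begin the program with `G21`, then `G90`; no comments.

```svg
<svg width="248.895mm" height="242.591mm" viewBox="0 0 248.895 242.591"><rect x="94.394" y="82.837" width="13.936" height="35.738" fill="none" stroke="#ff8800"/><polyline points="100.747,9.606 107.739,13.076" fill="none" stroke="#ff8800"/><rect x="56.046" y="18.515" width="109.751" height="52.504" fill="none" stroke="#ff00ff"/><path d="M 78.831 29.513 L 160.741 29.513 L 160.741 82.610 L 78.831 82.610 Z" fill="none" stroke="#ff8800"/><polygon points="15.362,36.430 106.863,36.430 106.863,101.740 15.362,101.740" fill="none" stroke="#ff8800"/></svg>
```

viewBox `0 0 248.895 242.591` with mm width/height → 1 unit = 1 mm. Flip: y_m = 242.591 − y_svg.

**Shape 1** — `<rect>` rectangle, stroke `#ff8800` → cut (S838, F1192). Machine vertices: (94.394,159.754) → (108.330,159.754) → (108.330,124.016) → (94.394,124.016) → (94.394,159.754). Closed: final G1 returns to the first vertex.

**Shape 2** — `<polyline>` line segment, stroke `#ff8800` → cut (S838, F1192). Machine vertices: (100.747,232.985) → (107.739,229.515). Open path.

**Shape 3** — `<rect>` rectangle, stroke `#ff00ff` → engrave (S226, F3042). Machine vertices: (56.046,224.076) → (165.797,224.076) → (165.797,171.572) → (56.046,171.572) → (56.046,224.076). Closed: final G1 returns to the first vertex.

**Shape 4** — `<path>` rectangle, stroke `#ff8800` → cut (S838, F1192). Machine vertices: (78.831,213.078) → (160.741,213.078) → (160.741,159.981) → (78.831,159.981) → (78.831,213.078). Closed: final G1 returns to the first vertex.

**Shape 5** — `<polygon>` rectangle, stroke `#ff8800` → cut (S838, F1192). Machine vertices: (15.362,206.161) → (106.863,206.161) → (106.863,140.851) → (15.362,140.851) → (15.362,206.161). Closed: final G1 returns to the first vertex.

G21
G90
G0 X94.394 Y159.754
M3 S838
G1 X108.330 Y159.754 F1192
G1 X108.330 Y124.016 F1192
G1 X94.394 Y124.016 F1192
G1 X94.394 Y159.754 F1192
M5
G0 X100.747 Y232.985
M3 S838
G1 X107.739 Y229.515 F1192
M5
G0 X56.046 Y224.076
M3 S226
G1 X165.797 Y224.076 F3042
G1 X165.797 Y171.572 F3042
G1 X56.046 Y171.572 F3042
G1 X56.046 Y224.076 F3042
M5
G0 X78.831 Y213.078
M3 S838
G1 X160.741 Y213.078 F1192
G1 X160.741 Y159.981 F1192
G1 X78.831 Y159.981 F1192
G1 X78.831 Y213.078 F1192
M5
G0 X15.362 Y206.161
M3 S838
G1 X106.863 Y206.161 F1192
G1 X106.863 Y140.851 F1192
G1 X15.362 Y140.851 F1192
G1 X15.362 Y206.161 F1192
M5
G0 X0.000 Y0.000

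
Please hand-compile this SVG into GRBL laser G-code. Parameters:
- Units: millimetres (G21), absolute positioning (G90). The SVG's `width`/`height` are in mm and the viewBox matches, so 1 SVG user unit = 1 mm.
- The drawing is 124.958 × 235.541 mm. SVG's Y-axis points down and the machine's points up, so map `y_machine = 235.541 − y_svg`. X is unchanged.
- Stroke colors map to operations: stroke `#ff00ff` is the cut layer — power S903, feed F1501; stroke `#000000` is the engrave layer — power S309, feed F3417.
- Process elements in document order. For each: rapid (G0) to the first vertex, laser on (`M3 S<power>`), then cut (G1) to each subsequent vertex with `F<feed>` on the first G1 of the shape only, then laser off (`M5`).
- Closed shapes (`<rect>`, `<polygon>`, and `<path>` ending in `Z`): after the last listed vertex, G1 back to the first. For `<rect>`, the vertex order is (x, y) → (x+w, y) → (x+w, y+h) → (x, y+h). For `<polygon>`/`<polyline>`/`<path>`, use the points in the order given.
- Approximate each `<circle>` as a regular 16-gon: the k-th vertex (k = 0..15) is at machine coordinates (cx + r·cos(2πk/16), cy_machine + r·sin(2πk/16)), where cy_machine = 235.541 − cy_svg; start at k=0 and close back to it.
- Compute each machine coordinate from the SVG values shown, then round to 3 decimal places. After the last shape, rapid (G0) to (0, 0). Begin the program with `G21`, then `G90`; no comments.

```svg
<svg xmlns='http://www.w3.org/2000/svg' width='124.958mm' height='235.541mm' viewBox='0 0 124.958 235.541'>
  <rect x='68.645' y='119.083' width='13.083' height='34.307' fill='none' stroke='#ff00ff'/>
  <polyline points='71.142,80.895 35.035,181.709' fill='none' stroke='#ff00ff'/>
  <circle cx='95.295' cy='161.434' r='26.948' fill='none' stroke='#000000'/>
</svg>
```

viewBox `0 0 124.958 235.541` with mm width/height → 1 unit = 1 mm. Flip: y_m = 235.541 − y_svg.

**Shape 1** — `<rect>` rectangle, stroke `#ff00ff` → cut (S903, F1501). Machine vertices: (68.645,116.458) → (81.728,116.458) → (81.728,82.151) → (68.645,82.151) → (68.645,116.458). Closed: final G1 returns to the first vertex.

**Shape 2** — `<polyline>` line segment, stroke `#ff00ff` → cut (S903, F1501). Machine vertices: (71.142,154.646) → (35.035,53.832). Open path.

**Shape 3** — `<circle>` circle, stroke `#000000` → engrave (S309, F3417). Machine vertices: (122.243,74.107) → (120.192,84.420) → (114.350,93.162) → (105.608,99.004) → (95.295,101.055) → (84.982,99.004) → (76.240,93.162) → (70.398,84.420) → (68.347,74.107) → (70.398,63.794) → (76.240,55.052) → (84.982,49.210) → (95.295,47.159) → (105.608,49.210) → (114.350,55.052) → (120.192,63.794) → (122.243,74.107). Closed: final G1 returns to the first vertex.

G21
G90
G0 X68.645 Y116.458
M3 S903
G1 X81.728 Y116.458 F1501
G1 X81.728 Y82.151
G1 X68.645 Y82.151
G1 X68.645 Y116.458
M5
G0 X71.142 Y154.646
M3 S903
G1 X35.035 Y53.832 F1501
M5
G0 X122.243 Y74.107
M3 S309
G1 X120.192 Y84.420 F3417
G1 X114.350 Y93.162
G1 X105.608 Y99.004
G1 X95.295 Y101.055
G1 X84.982 Y99.004
G1 X76.240 Y93.162
G1 X70.398 Y84.420
G1 X68.347 Y74.107
G1 X70.398 Y63.794
G1 X76.240 Y55.052
G1 X84.982 Y49.210
G1 X95.295 Y47.159
G1 X105.608 Y49.210
G1 X114.350 Y55.052
G1 X120.192 Y63.794
G1 X122.243 Y74.107
M5
G0 X0.000 Y0.000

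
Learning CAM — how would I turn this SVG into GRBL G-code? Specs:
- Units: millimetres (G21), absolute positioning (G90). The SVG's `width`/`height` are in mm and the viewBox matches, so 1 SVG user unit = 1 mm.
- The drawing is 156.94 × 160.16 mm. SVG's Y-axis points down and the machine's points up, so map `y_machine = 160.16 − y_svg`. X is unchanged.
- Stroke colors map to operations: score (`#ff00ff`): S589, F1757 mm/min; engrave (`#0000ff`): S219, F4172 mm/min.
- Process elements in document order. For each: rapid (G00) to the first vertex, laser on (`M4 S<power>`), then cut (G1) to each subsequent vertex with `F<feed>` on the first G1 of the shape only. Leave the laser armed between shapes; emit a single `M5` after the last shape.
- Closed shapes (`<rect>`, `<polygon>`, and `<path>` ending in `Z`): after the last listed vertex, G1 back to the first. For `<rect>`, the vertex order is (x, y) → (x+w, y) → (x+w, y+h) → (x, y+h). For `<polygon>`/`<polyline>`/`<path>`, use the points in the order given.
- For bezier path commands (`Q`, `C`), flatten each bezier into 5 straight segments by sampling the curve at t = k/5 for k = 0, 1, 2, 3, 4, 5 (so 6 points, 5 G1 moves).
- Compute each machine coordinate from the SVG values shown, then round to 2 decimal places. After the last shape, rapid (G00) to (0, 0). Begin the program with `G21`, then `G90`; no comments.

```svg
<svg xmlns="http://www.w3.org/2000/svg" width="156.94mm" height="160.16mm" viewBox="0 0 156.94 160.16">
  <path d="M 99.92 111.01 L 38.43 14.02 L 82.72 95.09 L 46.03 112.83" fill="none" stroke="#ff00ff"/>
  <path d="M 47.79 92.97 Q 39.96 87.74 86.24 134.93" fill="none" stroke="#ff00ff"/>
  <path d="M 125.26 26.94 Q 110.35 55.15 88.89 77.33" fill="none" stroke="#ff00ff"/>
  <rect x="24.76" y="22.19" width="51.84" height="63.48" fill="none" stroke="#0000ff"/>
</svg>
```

G21
G90
G00 X99.92 Y49.15
M4 S589
G1 X38.43 Y146.14 F1757
G1 X82.72 Y65.07
G1 X46.03 Y47.33
G00 X47.79 Y67.19
M4 S589
G1 X46.82 Y67.19 F1757
G1 X50.18 Y62.99
G1 X57.87 Y54.59
G1 X69.89 Y42.01
G1 X86.24 Y25.23
G00 X125.26 Y133.22
M4 S589
G1 X119.03 Y122.18 F1757
G1 X112.28 Y111.62
G1 X105.01 Y101.54
G1 X97.21 Y91.94
G1 X88.89 Y82.83
G00 X24.76 Y137.97
M4 S219
G1 X76.60 Y137.97 F4172
G1 X76.60 Y74.49
G1 X24.76 Y74.49
G1 X24.76 Y137.97
M5
G00 X0.00 Y0.00

viewBox `0 0 156.94 160.16` with mm width/height → 1 unit = 1 mm. Flip: y_m = 160.16 − y_svg.

**Shape 1** — `<path>` open polyline, stroke `#ff00ff` → score (S589, F1757). Machine vertices: (99.92,49.15) → (38.43,146.14) → (82.72,65.07) → (46.03,47.33). Open path.

**Shape 2** — `<path>` quadratic bezier, stroke `#ff00ff` → score (S589, F1757). Control points (SVG): P0=(47.79,92.97), P1=(39.96,87.74), P2=(86.24,134.93); sampled at t=k/5. Machine vertices: (47.79,67.19) → (46.82,67.19) → (50.18,62.99) → (57.87,54.59) → (69.89,42.01) → (86.24,25.23). Open path.

**Shape 3** — `<path>` quadratic bezier, stroke `#ff00ff` → score (S589, F1757). Control points (SVG): P0=(125.26,26.94), P1=(110.35,55.15), P2=(88.89,77.33); sampled at t=k/5. Machine vertices: (125.26,133.22) → (119.03,122.18) → (112.28,111.62) → (105.01,101.54) → (97.21,91.94) → (88.89,82.83). Open path.

**Shape 4** — `<rect>` rectangle, stroke `#0000ff` → engrave (S219, F4172). Machine vertices: (24.76,137.97) → (76.60,137.97) → (76.60,74.49) → (24.76,74.49) → (24.76,137.97). Closed: final G1 returns to the first vertex.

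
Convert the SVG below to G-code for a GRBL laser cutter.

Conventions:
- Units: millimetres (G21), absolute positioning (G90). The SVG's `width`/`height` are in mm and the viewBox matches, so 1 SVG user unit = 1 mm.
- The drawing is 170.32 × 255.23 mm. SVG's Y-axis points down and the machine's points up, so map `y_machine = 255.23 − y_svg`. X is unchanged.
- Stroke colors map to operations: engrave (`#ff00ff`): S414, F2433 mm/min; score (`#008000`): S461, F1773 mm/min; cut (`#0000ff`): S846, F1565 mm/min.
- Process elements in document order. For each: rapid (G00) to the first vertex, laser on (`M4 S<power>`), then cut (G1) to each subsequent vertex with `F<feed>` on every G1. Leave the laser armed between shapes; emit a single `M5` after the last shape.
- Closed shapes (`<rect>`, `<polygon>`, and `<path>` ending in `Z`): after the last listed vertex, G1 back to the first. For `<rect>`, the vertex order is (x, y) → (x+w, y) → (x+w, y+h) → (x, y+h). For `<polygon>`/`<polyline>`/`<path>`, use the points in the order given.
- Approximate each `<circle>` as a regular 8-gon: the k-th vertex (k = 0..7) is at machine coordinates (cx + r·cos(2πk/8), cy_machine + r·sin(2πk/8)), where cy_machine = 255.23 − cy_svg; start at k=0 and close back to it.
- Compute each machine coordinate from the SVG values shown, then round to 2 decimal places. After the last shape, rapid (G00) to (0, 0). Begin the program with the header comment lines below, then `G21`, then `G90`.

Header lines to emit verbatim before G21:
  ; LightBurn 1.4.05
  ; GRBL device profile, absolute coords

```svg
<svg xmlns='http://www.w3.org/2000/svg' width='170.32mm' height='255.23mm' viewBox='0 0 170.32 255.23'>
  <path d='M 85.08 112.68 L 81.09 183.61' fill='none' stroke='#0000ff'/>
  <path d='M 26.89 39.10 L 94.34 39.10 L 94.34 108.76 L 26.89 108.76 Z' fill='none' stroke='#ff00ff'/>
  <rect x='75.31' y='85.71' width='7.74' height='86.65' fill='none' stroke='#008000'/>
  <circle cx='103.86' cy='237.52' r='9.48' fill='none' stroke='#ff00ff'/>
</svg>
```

; LightBurn 1.4.05
; GRBL device profile, absolute coords
G21
G90
G00 X85.08 Y142.55
M4 S846
G1 X81.09 Y71.62 F1565
G00 X26.89 Y216.13
M4 S414
G1 X94.34 Y216.13 F2433
G1 X94.34 Y146.47 F2433
G1 X26.89 Y146.47 F2433
G1 X26.89 Y216.13 F2433
G00 X75.31 Y169.52
M4 S461
G1 X83.05 Y169.52 F1773
G1 X83.05 Y82.87 F1773
G1 X75.31 Y82.87 F1773
G1 X75.31 Y169.52 F1773
G00 X113.34 Y17.71
M4 S414
G1 X110.56 Y24.41 F2433
G1 X103.86 Y27.19 F2433
G1 X97.16 Y24.41 F2433
G1 X94.38 Y17.71 F2433
G1 X97.16 Y11.01 F2433
G1 X103.86 Y8.23 F2433
G1 X110.56 Y11.01 F2433
G1 X113.34 Y17.71 F2433
M5
G00 X0.00 Y0.00

Since the viewBox matches the mm dimensions, user units are millimetres directly. The only transform is the Y-flip y_m = 255.23 − y_svg.

Shape 1 is a line segment drawn with `<path>`. Its stroke #0000ff means cut at S846, F1565. After flipping Y the toolpath is (85.08,142.55) → (81.09,71.62).

Shape 2 is a rectangle drawn with `<path>`. Its stroke #ff00ff means engrave at S414, F2433. After flipping Y the toolpath is (26.89,216.13) → (94.34,216.13) → (94.34,146.47) → (26.89,146.47) → (26.89,216.13), returning to the start.

Shape 3 is a rectangle drawn with `<rect>`. Its stroke #008000 means score at S461, F1773. After flipping Y the toolpath is (75.31,169.52) → (83.05,169.52) → (83.05,82.87) → (75.31,82.87) → (75.31,169.52), returning to the start.

Shape 4 is a circle drawn with `<circle>`. Its stroke #ff00ff means engrave at S414, F2433. After flipping Y the toolpath is (113.34,17.71) → (110.56,24.41) → (103.86,27.19) → (97.16,24.41) → (94.38,17.71) → (97.16,11.01) → (103.86,8.23) → (110.56,11.01) → (113.34,17.71), returning to the start.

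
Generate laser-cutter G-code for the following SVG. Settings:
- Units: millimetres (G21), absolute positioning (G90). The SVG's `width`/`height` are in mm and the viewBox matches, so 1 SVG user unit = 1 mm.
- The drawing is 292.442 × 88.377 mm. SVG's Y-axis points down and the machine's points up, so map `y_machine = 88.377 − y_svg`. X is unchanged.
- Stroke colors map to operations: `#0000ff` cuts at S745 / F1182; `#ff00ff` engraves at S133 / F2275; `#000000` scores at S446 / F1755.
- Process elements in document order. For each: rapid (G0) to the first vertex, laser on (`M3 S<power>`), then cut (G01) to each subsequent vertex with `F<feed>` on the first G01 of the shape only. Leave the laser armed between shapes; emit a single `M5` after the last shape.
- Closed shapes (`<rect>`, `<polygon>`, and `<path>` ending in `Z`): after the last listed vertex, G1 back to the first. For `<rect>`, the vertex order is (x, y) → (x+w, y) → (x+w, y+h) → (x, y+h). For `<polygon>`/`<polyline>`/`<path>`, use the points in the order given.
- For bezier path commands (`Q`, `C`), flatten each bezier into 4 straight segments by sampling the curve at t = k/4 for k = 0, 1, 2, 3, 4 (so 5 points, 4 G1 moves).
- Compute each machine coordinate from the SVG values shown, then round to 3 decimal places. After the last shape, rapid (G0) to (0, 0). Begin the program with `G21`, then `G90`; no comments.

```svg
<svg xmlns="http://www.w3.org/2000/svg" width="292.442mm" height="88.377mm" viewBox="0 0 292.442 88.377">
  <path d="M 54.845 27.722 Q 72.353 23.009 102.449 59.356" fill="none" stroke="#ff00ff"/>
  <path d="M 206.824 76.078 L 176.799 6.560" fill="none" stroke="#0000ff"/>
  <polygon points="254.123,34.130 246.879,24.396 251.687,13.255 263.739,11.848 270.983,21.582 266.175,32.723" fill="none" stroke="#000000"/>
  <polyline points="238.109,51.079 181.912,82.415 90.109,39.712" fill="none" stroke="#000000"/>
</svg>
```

viewBox `0 0 292.442 88.377` with mm width/height → 1 unit = 1 mm. Flip: y_m = 88.377 − y_svg.

**Shape 1** — `<path>` quadratic bezier, stroke `#ff00ff` → engrave (S133, F2275). Control points (SVG): P0=(54.845,27.722), P1=(72.353,23.009), P2=(102.449,59.356); sampled at t=k/4. Machine vertices: (54.845,60.655) → (64.386,60.445) → (75.500,55.103) → (88.188,44.628) → (102.449,29.021). Open path.

**Shape 2** — `<path>` line segment, stroke `#0000ff` → cut (S745, F1182). Machine vertices: (206.824,12.299) → (176.799,81.817). Open path.

**Shape 3** — `<polygon>` regular polygon, stroke `#000000` → score (S446, F1755). Machine vertices: (254.123,54.247) → (246.879,63.981) → (251.687,75.122) → (263.739,76.529) → (270.983,66.795) → (266.175,55.654) → (254.123,54.247). Closed: final G1 returns to the first vertex.

**Shape 4** — `<polyline>` open polyline, stroke `#000000` → score (S446, F1755). Machine vertices: (238.109,37.298) → (181.912,5.962) → (90.109,48.665). Open path.

G21
G90
G0 X54.845 Y60.655
M3 S133
G01 X64.386 Y60.445 F2275
G01 X75.500 Y55.103
G01 X88.188 Y44.628
G01 X102.449 Y29.021
G0 X206.824 Y12.299
M3 S745
G01 X176.799 Y81.817 F1182
G0 X254.123 Y54.247
M3 S446
G01 X246.879 Y63.981 F1755
G01 X251.687 Y75.122
G01 X263.739 Y76.529
G01 X270.983 Y66.795
G01 X266.175 Y55.654
G01 X254.123 Y54.247
G0 X238.109 Y37.298
M3 S446
G01 X181.912 Y5.962 F1755
G01 X90.109 Y48.665
M5
G0 X0.000 Y0.000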